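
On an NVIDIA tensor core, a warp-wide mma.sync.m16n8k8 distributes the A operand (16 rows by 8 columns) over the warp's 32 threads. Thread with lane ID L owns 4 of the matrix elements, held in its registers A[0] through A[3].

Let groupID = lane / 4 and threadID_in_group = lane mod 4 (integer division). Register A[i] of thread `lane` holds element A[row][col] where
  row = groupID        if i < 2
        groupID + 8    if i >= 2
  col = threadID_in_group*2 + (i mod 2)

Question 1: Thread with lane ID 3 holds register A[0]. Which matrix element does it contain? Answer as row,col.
lane 3->3/4=0, 3 mod 4=3
i=0  r:0+0->0  c:2·3+0->6

0,6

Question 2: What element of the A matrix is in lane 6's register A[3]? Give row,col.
lane 6->6/4=1, 6 mod 4=2
i=3  r:1+8->9  c:2·2+1->5

9,5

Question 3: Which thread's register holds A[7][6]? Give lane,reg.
31,0

r:7=>grp=7,rB=0  c:6=>tig=3,lo=0
L=7*4+3=31  i=0*2+0=0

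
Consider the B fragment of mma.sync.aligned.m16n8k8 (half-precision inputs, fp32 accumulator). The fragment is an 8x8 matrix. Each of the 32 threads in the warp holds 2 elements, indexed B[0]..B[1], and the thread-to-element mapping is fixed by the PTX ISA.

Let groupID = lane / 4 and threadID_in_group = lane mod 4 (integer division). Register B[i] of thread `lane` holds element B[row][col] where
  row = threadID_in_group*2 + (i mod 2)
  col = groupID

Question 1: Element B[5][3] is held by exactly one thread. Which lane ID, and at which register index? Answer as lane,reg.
14,1

c: 3->gid=3  r: 5->tid=2,i&1=1
L=3*4+2=14  i=1=1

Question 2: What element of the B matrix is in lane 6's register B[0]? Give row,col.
lane 6: G=1 (6/4), T=2 (6%4)
i=0: r=2*2+0=4, c=G=1

4,1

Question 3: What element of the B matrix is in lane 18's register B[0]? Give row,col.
4,4

lane 18: G=4 (18/4), T=2 (18%4)
i=0: r=2*2+0=4, c=G=4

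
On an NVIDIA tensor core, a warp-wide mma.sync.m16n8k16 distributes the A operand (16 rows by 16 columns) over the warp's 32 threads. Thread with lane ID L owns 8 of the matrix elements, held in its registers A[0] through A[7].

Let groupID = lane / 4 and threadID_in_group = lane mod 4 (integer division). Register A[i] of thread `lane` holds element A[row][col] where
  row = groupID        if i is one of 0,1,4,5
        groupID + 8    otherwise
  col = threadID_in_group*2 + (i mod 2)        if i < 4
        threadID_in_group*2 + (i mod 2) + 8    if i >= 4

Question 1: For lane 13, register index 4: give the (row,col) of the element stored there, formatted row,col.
3,10

lane 13->13/4=3, 13 mod 4=1
i=4  r:3+0->3  c:2·1+0+8->10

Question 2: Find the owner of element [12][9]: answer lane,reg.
r=12->g=4,rb=1  c=9->cb=1,t=0,b0=1
L=4*4+0=16  i=1*4+1*2+1=7

16,7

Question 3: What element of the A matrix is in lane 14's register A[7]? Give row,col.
11,13

14: gr=3,th=2
[7] (3+8,2*2+1+8) = (11,13)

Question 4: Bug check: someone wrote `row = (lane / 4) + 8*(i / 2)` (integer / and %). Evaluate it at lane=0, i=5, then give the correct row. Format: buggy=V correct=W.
`(lane / 4) + 8*(i / 2)`[0,5]⇒16
lane 0⇒0/4=0, 0 mod 4=0
i=5  r:0+0⇒0  c:2·0+1+8⇒9
row: 16 vs 0

buggy=16 correct=0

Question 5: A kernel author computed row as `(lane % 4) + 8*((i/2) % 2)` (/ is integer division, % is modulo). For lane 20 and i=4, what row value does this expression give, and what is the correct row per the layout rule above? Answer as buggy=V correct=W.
buggy=0 correct=5

`(lane % 4) + 8*((i/2) % 2)`[20,4]->0
L=20->gid=20>>2=5, tid=20&3=0
[4]->row 5+0=5  col 0·2+0+8=8
row: 0 vs 5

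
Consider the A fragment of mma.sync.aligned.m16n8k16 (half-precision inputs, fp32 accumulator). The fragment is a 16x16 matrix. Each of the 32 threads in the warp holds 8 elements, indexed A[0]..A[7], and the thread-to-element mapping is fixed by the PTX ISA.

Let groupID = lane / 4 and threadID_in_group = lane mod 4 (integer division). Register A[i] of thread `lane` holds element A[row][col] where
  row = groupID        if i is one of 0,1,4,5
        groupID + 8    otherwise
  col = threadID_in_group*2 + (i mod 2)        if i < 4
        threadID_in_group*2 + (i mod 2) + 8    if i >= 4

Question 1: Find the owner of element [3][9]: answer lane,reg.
r=3→G=3,rhi=0  c=9→chi=1,T=0,p=1
L=3*4+0=12  i=1*4+0*2+1=5

12,5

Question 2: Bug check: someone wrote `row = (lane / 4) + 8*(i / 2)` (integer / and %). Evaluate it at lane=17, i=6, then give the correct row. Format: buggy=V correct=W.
`(lane / 4) + 8*(i / 2)`[17,6]->28
L=17->g=17>>2=4, t=17&3=1
[6]->row 4+8=12  col 1·2+0+8=10
row: 28 vs 12

buggy=28 correct=12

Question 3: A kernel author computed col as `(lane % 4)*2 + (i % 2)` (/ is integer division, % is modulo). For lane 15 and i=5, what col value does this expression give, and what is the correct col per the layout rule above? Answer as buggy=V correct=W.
buggy=7 correct=15

`(lane % 4)*2 + (i % 2)`[15,5]→7
L=15→G=15>>2=3, T=15&3=3
[5]→row 3+0=3  col 3·2+1+8=15
col: 7 vs 15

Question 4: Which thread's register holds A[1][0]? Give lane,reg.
r: 1->gid=1,r8=0  c: 0->c8=0,tid=0,i&1=0
L=1*4+0=4  i=0*4+0*2+0=0

4,0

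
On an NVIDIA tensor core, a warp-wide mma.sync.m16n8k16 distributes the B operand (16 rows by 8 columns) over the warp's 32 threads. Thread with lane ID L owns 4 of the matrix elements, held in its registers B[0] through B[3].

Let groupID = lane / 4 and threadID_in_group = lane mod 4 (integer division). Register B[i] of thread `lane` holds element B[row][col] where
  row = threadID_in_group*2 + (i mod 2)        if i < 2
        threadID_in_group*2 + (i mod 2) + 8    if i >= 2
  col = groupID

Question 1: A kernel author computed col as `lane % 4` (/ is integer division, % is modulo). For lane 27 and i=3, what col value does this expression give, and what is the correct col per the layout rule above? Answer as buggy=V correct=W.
buggy=3 correct=6

`lane % 4`[27,3]->3
L=27->g=27>>2=6, t=27&3=3
[3]->row 3·2+1+8=15  col g=6
col: 3 vs 6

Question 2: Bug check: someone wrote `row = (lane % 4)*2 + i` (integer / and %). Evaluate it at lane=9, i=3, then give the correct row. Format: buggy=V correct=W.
`(lane % 4)*2 + i`[9,3]->5
9: gid=2,tid=1
[3] (1*2+1+8,2) = (11,2)
row: 5 vs 11

buggy=5 correct=11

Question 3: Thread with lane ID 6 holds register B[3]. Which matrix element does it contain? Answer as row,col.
13,1

L=6⇒gr=6>>2=1, th=6&3=2
[3]⇒row 2·2+1+8=13  col gr=1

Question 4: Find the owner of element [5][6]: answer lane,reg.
26,1

c=6->g=6  r=5->rb=0,t=2,b0=1
L=6*4+2=26  i=0*2+1=1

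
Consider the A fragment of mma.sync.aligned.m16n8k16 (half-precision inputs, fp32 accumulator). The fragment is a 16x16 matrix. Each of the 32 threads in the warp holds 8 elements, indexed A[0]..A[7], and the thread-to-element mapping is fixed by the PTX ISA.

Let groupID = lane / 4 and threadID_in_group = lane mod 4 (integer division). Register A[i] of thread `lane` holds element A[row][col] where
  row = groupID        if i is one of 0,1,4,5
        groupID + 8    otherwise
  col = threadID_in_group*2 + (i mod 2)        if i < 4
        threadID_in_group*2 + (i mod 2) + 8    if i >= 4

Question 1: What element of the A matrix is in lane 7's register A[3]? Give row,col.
lane 7=>7/4=1, 7 mod 4=3
i=3  r:1+8=>9  c:2·3+1+0=>7

9,7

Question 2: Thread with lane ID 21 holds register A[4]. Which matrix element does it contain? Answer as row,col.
5,10

lane 21=>21/4=5, 21 mod 4=1
i=4  r:5+0=>5  c:2·1+0+8=>10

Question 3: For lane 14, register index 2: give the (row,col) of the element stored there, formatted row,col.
11,4

lane 14->14/4=3, 14 mod 4=2
i=2  r:3+8->11  c:2·2+0+0->4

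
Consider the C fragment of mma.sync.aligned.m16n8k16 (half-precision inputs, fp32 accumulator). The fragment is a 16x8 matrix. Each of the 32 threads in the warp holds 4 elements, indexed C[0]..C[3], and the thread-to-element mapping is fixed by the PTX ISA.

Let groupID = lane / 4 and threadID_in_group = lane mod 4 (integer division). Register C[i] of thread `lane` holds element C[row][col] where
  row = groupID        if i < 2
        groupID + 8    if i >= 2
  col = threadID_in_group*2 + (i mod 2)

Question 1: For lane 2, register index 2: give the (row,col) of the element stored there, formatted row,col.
2: grp=0,tig=2
[2] (0+8,2*2+0) = (8,4)

8,4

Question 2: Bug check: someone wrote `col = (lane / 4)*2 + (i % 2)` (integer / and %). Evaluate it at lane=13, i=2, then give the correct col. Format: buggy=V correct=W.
`(lane / 4)*2 + (i % 2)`[13,2]=>6
lane 13=>13/4=3, 13 mod 4=1
i=2  r:3+8=>11  c:2·1+0=>2
col: 6 vs 2

buggy=6 correct=2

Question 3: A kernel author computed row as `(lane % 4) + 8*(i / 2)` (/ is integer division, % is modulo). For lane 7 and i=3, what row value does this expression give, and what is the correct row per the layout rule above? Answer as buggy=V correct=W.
buggy=11 correct=9

`(lane % 4) + 8*(i / 2)`[7,3]→11
7: G=1,T=3
[3] (1+8,3*2+1) = (9,7)
row: 11 vs 9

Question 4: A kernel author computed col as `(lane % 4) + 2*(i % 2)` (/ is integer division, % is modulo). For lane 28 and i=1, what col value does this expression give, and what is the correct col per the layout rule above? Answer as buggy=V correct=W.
`(lane % 4) + 2*(i % 2)`[28,1]⇒2
lane 28: gr=7 (28/4), th=0 (28%4)
i=1: r=7+0=7, c=0*2+1=1
col: 2 vs 1

buggy=2 correct=1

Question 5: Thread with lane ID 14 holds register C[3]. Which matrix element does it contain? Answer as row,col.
14: G=3,T=2
[3] (3+8,2*2+1) = (11,5)

11,5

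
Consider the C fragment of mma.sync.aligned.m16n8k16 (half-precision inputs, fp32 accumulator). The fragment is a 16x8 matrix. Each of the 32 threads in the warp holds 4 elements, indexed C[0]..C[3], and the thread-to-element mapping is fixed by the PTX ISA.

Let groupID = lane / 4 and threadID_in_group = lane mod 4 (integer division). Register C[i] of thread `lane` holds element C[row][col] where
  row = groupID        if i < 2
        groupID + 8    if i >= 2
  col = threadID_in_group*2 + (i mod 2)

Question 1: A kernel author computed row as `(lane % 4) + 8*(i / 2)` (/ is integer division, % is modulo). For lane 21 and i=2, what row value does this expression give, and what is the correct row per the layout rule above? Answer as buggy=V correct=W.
`(lane % 4) + 8*(i / 2)`[21,2]=>9
21: grp=5,tig=1
[2] (5+8,1*2+0) = (13,2)
row: 9 vs 13

buggy=9 correct=13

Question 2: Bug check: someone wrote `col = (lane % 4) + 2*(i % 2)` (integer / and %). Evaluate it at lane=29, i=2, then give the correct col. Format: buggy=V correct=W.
buggy=1 correct=2

`(lane % 4) + 2*(i % 2)`[29,2]⇒1
L=29⇒gr=29>>2=7, th=29&3=1
[2]⇒row 7+8=15  col 1·2+0=2
col: 1 vs 2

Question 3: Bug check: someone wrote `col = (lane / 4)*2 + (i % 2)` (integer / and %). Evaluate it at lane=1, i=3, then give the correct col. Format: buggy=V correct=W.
buggy=1 correct=3

`(lane / 4)*2 + (i % 2)`[1,3]->1
lane 1->1/4=0, 1 mod 4=1
i=3  r:0+8->8  c:2·1+1->3
col: 1 vs 3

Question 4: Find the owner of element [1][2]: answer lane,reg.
5,0

r=1→G=1,rhi=0  c=2→T=1,p=0
L=1*4+1=5  i=0*2+0=0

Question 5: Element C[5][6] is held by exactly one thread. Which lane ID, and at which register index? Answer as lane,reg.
r=5→G=5,rhi=0  c=6→T=3,p=0
L=5*4+3=23  i=0*2+0=0

23,0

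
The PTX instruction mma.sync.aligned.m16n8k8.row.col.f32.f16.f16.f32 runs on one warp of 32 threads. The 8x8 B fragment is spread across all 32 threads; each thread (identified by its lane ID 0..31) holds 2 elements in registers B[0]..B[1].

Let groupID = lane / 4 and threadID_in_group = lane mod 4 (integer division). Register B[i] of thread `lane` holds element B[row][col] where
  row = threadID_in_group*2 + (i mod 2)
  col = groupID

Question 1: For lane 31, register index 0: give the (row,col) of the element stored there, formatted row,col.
L=31->gid=31>>2=7, tid=31&3=3
[0]->row 3·2+0=6  col gid=7

6,7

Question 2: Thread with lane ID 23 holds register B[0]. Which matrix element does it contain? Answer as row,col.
6,5

lane 23->23/4=5, 23 mod 4=3
i=0  r:2·3+0->6  c:5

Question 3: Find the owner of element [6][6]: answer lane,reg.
27,0

c=6→G=6  r=6→T=3,p=0
L=6*4+3=27  i=0=0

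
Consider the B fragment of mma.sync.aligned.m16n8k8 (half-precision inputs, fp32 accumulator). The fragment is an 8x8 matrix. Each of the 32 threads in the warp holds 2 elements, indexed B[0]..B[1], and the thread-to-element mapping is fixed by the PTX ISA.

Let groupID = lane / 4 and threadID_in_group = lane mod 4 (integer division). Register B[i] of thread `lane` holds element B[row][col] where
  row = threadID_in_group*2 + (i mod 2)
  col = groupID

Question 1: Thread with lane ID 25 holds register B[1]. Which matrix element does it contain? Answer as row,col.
3,6

25: gr=6,th=1
[1] (1*2+1,6) = (3,6)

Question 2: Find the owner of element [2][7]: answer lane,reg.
29,0

c: 7->gid=7  r: 2->tid=1,i&1=0
L=7*4+1=29  i=0=0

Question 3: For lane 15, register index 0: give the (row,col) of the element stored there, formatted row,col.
lane 15: gr=3 (15/4), th=3 (15%4)
i=0: r=3*2+0=6, c=gr=3

6,3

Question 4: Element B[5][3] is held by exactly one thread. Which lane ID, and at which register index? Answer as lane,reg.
c: 3->gid=3  r: 5->tid=2,i&1=1
L=3*4+2=14  i=1=1

14,1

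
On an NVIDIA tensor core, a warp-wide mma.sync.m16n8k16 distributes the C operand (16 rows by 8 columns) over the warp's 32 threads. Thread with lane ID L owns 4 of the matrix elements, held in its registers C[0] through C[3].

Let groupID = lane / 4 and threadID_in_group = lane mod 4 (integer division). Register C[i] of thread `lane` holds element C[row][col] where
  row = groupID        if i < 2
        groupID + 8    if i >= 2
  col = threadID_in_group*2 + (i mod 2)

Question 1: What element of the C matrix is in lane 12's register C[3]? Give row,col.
11,1

lane 12: G=3 (12/4), T=0 (12%4)
i=3: r=3+8=11, c=0*2+1=1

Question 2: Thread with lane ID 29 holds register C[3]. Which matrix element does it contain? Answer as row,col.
15,3

29: G=7,T=1
[3] (7+8,1*2+1) = (15,3)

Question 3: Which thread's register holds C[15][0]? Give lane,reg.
28,2

r=15->g=7,rb=1  c=0->t=0,b0=0
L=7*4+0=28  i=1*2+0=2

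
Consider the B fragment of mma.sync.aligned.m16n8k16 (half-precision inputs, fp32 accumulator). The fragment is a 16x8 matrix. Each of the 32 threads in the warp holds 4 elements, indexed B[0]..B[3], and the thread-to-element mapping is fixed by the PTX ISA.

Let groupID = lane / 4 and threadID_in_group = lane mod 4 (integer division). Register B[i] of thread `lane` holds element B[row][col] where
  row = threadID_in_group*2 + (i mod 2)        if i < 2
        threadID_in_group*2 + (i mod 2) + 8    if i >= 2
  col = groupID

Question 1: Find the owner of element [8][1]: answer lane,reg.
4,2

c:1=>grp=1  r:8=>rB=1,tig=0,lo=0
L=1*4+0=4  i=1*2+0=2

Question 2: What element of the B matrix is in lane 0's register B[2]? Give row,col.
8,0

lane 0⇒0/4=0, 0 mod 4=0
i=2  r:2·0+0+8⇒8  c:0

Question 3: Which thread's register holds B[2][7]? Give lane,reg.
29,0

c=7⇒gr=7  r=2⇒Rb=0,th=1,odd=0
L=7*4+1=29  i=0*2+0=0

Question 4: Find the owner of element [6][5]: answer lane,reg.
23,0

c=5->g=5  r=6->rb=0,t=3,b0=0
L=5*4+3=23  i=0*2+0=0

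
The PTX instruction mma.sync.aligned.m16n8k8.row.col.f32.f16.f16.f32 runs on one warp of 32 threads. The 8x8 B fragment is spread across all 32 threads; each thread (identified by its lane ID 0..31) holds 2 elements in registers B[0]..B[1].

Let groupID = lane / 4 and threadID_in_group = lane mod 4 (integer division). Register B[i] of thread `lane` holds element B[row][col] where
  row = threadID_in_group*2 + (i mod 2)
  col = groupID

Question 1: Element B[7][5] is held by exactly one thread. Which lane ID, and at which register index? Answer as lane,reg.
c=5→G=5  r=7→T=3,p=1
L=5*4+3=23  i=1=1

23,1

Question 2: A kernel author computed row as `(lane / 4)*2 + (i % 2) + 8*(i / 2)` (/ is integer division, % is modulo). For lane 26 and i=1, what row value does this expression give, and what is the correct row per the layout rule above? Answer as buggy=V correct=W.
`(lane / 4)*2 + (i % 2) + 8*(i / 2)`[26,1]=>13
lane 26=>26/4=6, 26 mod 4=2
i=1  r:2·2+1=>5  c:6
row: 13 vs 5

buggy=13 correct=5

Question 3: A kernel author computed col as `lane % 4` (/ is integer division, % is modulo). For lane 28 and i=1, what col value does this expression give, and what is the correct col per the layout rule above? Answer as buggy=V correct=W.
buggy=0 correct=7

`lane % 4`[28,1]->0
28: g=7,t=0
[1] (0*2+1,7) = (1,7)
col: 0 vs 7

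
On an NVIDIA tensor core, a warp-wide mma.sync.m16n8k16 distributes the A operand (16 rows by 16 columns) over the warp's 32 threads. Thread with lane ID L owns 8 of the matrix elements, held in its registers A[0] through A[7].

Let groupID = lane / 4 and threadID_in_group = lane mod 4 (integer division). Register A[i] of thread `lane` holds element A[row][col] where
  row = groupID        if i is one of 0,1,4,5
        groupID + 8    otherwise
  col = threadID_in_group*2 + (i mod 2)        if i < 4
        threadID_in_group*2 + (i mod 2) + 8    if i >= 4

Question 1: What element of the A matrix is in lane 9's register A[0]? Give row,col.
lane 9: gid=2 (9/4), tid=1 (9%4)
i=0: r=2+0=2, c=1*2+0+0=2

2,2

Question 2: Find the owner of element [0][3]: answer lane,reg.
r: 0->gid=0,r8=0  c: 3->c8=0,tid=1,i&1=1
L=0*4+1=1  i=0*4+0*2+1=1

1,1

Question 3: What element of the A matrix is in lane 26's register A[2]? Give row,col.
14,4

L=26=>grp=26>>2=6, tig=26&3=2
[2]=>row 6+8=14  col 2·2+0+0=4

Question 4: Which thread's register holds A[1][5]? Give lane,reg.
r:1=>grp=1,rB=0  c:5=>cB=0,tig=2,lo=1
L=1*4+2=6  i=0*4+0*2+1=1

6,1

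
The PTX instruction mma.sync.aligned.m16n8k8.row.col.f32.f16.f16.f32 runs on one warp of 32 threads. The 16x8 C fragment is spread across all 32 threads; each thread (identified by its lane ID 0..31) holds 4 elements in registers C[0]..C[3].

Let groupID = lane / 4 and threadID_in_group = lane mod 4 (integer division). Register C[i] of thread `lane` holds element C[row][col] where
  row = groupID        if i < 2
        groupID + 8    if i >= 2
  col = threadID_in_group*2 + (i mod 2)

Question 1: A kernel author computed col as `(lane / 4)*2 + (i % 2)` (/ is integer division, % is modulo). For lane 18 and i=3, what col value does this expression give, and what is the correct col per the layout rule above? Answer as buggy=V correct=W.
`(lane / 4)*2 + (i % 2)`[18,3]->9
18: g=4,t=2
[3] (4+8,2*2+1) = (12,5)
col: 9 vs 5

buggy=9 correct=5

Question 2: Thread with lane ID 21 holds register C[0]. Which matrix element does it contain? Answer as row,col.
5,2

L=21=>grp=21>>2=5, tig=21&3=1
[0]=>row 5+0=5  col 1·2+0=2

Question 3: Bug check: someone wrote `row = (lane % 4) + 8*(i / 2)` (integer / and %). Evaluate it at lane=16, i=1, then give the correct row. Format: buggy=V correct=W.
`(lane % 4) + 8*(i / 2)`[16,1]⇒0
lane 16: gr=4 (16/4), th=0 (16%4)
i=1: r=4+0=4, c=0*2+1=1
row: 0 vs 4

buggy=0 correct=4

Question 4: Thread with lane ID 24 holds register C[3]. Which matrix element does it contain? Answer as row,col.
lane 24⇒24/4=6, 24 mod 4=0
i=3  r:6+8⇒14  c:2·0+1⇒1

14,1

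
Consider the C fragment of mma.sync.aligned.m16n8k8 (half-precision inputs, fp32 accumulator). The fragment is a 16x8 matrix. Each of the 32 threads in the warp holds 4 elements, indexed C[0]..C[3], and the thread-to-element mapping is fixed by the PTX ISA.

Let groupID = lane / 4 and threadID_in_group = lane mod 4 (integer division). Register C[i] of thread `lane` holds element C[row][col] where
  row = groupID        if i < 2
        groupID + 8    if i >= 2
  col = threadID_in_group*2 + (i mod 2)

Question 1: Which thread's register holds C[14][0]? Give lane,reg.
r=14->g=6,rb=1  c=0->t=0,b0=0
L=6*4+0=24  i=1*2+0=2

24,2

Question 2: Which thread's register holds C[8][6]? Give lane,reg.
3,2

r:8=>grp=0,rB=1  c:6=>tig=3,lo=0
L=0*4+3=3  i=1*2+0=2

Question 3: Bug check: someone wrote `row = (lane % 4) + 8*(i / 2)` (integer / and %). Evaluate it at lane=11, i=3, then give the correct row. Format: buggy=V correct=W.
buggy=11 correct=10

`(lane % 4) + 8*(i / 2)`[11,3]=>11
lane 11=>11/4=2, 11 mod 4=3
i=3  r:2+8=>10  c:2·3+1=>7
row: 11 vs 10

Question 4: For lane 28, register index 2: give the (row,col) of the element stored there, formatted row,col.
lane 28: g=7 (28/4), t=0 (28%4)
i=2: r=7+8=15, c=0*2+0=0

15,0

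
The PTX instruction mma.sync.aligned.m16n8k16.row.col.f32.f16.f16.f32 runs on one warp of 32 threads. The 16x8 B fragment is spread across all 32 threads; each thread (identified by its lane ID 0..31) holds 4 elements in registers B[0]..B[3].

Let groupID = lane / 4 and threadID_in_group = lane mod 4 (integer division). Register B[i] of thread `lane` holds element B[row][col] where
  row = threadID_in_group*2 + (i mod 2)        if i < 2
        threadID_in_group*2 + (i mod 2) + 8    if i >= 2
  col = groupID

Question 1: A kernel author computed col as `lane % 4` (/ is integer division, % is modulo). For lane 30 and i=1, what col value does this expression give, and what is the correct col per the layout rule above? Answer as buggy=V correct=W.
buggy=2 correct=7

`lane % 4`[30,1]->2
lane 30->30/4=7, 30 mod 4=2
i=1  r:2·2+1+0->5  c:7
col: 2 vs 7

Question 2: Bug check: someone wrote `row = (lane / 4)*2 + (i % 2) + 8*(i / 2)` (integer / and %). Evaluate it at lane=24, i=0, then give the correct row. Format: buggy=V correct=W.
`(lane / 4)*2 + (i % 2) + 8*(i / 2)`[24,0]->12
L=24->gid=24>>2=6, tid=24&3=0
[0]->row 0·2+0+0=0  col gid=6
row: 12 vs 0

buggy=12 correct=0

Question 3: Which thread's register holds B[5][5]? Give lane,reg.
c: 5->gid=5  r: 5->r8=0,tid=2,i&1=1
L=5*4+2=22  i=0*2+1=1

22,1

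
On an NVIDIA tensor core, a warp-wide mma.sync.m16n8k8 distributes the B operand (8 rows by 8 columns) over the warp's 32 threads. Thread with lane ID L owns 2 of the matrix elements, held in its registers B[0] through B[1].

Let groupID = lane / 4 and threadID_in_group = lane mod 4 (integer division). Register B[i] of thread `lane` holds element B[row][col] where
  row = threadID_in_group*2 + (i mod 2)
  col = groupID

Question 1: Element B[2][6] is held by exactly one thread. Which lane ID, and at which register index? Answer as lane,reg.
25,0

c:6=>grp=6  r:2=>tig=1,lo=0
L=6*4+1=25  i=0=0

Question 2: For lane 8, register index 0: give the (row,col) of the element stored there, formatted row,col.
8: grp=2,tig=0
[0] (0*2+0,2) = (0,2)

0,2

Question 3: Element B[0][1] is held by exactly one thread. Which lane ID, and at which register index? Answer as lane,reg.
4,0

c: 1->gid=1  r: 0->tid=0,i&1=0
L=1*4+0=4  i=0=0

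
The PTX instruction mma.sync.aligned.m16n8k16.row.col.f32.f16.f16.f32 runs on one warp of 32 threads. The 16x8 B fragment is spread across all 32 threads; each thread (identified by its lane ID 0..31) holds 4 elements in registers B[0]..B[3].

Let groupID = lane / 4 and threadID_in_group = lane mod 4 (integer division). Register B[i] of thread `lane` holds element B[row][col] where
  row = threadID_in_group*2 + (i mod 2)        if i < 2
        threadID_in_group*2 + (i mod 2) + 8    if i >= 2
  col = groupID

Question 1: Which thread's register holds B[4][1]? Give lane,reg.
c:1=>grp=1  r:4=>rB=0,tig=2,lo=0
L=1*4+2=6  i=0*2+0=0

6,0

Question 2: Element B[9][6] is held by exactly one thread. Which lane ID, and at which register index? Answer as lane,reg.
24,3

c=6→G=6  r=9→rhi=1,T=0,p=1
L=6*4+0=24  i=1*2+1=3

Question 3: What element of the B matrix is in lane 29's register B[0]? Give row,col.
L=29⇒gr=29>>2=7, th=29&3=1
[0]⇒row 1·2+0+0=2  col gr=7

2,7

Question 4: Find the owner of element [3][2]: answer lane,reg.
c:2=>grp=2  r:3=>rB=0,tig=1,lo=1
L=2*4+1=9  i=0*2+1=1

9,1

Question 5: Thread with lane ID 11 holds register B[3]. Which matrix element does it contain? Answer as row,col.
15,2

11: gr=2,th=3
[3] (3*2+1+8,2) = (15,2)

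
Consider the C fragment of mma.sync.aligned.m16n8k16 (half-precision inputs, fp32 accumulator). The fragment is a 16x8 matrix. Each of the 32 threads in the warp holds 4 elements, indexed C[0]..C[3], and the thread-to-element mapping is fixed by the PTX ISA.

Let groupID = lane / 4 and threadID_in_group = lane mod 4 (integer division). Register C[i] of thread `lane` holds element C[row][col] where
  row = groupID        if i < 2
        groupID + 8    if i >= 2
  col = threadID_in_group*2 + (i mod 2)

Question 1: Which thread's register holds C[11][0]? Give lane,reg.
r: 11->gid=3,r8=1  c: 0->tid=0,i&1=0
L=3*4+0=12  i=1*2+0=2

12,2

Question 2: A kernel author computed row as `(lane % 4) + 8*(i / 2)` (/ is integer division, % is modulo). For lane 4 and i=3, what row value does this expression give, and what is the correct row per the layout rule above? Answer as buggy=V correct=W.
buggy=8 correct=9

`(lane % 4) + 8*(i / 2)`[4,3]->8
4: g=1,t=0
[3] (1+8,0*2+1) = (9,1)
row: 8 vs 9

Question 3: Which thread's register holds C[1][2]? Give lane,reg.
r:1=>grp=1,rB=0  c:2=>tig=1,lo=0
L=1*4+1=5  i=0*2+0=0

5,0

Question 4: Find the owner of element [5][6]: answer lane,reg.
23,0

r=5->g=5,rb=0  c=6->t=3,b0=0
L=5*4+3=23  i=0*2+0=0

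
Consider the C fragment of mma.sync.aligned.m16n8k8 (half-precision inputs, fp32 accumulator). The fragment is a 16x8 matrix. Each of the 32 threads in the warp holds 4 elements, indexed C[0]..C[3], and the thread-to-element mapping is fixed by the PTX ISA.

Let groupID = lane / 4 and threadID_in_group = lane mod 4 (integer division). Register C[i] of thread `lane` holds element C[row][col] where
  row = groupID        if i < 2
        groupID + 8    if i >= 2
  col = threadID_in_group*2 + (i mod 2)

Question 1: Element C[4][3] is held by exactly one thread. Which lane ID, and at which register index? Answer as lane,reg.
r=4->g=4,rb=0  c=3->t=1,b0=1
L=4*4+1=17  i=0*2+1=1

17,1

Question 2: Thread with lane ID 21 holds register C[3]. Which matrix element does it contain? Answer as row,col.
13,3

lane 21: G=5 (21/4), T=1 (21%4)
i=3: r=5+8=13, c=1*2+1=3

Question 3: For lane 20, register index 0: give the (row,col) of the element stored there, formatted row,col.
20: G=5,T=0
[0] (5+0,0*2+0) = (5,0)

5,0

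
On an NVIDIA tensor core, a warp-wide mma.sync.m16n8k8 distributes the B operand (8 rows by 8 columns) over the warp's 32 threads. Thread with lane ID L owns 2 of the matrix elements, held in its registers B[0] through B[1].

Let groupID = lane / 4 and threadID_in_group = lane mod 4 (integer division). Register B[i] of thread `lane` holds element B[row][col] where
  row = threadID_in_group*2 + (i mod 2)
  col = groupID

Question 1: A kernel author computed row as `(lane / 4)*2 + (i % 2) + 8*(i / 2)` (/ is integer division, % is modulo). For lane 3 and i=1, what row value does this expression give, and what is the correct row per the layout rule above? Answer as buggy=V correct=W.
buggy=1 correct=7

`(lane / 4)*2 + (i % 2) + 8*(i / 2)`[3,1]⇒1
3: gr=0,th=3
[1] (3*2+1,0) = (7,0)
row: 1 vs 7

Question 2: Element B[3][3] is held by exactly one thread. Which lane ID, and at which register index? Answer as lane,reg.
c=3→G=3  r=3→T=1,p=1
L=3*4+1=13  i=1=1

13,1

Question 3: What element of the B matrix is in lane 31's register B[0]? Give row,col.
lane 31⇒31/4=7, 31 mod 4=3
i=0  r:2·3+0⇒6  c:7

6,7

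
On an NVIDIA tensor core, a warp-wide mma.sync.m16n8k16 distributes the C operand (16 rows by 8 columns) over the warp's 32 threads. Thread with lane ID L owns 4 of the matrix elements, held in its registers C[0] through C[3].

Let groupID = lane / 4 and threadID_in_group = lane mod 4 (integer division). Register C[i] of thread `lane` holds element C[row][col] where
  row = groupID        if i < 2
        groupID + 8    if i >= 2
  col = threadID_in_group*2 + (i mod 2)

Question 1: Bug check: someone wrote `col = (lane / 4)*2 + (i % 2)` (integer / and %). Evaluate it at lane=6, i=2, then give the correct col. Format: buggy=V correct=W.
buggy=2 correct=4

`(lane / 4)*2 + (i % 2)`[6,2]->2
L=6->gid=6>>2=1, tid=6&3=2
[2]->row 1+8=9  col 2·2+0=4
col: 2 vs 4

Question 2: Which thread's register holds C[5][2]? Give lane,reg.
21,0

r=5⇒gr=5,Rb=0  c=2⇒th=1,odd=0
L=5*4+1=21  i=0*2+0=0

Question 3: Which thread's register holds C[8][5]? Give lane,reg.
2,3

r:8=>grp=0,rB=1  c:5=>tig=2,lo=1
L=0*4+2=2  i=1*2+1=3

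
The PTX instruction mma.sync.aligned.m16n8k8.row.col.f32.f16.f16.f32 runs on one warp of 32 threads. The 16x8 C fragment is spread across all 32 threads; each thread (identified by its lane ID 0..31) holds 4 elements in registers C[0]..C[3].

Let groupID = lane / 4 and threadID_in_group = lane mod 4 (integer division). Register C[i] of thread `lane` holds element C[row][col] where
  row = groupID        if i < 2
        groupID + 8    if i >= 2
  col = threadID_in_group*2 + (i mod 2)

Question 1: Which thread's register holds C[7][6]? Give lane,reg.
31,0

r=7→G=7,rhi=0  c=6→T=3,p=0
L=7*4+3=31  i=0*2+0=0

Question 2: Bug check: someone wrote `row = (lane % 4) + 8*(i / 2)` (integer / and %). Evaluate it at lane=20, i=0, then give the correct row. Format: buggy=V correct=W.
buggy=0 correct=5

`(lane % 4) + 8*(i / 2)`[20,0]→0
20: G=5,T=0
[0] (5+0,0*2+0) = (5,0)
row: 0 vs 5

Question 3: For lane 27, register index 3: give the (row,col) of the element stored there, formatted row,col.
L=27→G=27>>2=6, T=27&3=3
[3]→row 6+8=14  col 3·2+1=7

14,7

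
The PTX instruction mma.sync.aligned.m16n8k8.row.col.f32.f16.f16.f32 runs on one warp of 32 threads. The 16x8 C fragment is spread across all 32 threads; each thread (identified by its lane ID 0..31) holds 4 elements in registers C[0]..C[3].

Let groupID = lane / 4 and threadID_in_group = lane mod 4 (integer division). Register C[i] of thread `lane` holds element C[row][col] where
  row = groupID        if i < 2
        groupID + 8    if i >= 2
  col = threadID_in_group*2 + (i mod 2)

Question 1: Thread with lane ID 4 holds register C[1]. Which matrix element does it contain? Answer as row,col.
lane 4: G=1 (4/4), T=0 (4%4)
i=1: r=1+0=1, c=0*2+1=1

1,1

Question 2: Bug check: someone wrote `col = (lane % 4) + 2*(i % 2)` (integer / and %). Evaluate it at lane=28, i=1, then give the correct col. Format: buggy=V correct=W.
`(lane % 4) + 2*(i % 2)`[28,1]=>2
lane 28=>28/4=7, 28 mod 4=0
i=1  r:7+0=>7  c:2·0+1=>1
col: 2 vs 1

buggy=2 correct=1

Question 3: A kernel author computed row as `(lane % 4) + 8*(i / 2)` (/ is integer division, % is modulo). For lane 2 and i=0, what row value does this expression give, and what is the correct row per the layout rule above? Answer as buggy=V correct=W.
buggy=2 correct=0

`(lane % 4) + 8*(i / 2)`[2,0]⇒2
L=2⇒gr=2>>2=0, th=2&3=2
[0]⇒row 0+0=0  col 2·2+0=4
row: 2 vs 0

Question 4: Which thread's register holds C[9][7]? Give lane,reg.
r=9→G=1,rhi=1  c=7→T=3,p=1
L=1*4+3=7  i=1*2+1=3

7,3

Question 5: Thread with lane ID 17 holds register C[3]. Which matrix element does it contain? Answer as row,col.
lane 17: g=4 (17/4), t=1 (17%4)
i=3: r=4+8=12, c=1*2+1=3

12,3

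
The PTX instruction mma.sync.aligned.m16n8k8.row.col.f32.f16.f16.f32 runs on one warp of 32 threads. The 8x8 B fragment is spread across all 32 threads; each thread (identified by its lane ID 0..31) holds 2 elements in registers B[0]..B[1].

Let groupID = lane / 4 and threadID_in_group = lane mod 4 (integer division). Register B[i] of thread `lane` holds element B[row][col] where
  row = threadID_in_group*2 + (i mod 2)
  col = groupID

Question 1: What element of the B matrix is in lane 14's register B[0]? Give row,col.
4,3

lane 14->14/4=3, 14 mod 4=2
i=0  r:2·2+0->4  c:3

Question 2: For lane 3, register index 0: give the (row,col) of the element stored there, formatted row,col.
6,0

lane 3: gr=0 (3/4), th=3 (3%4)
i=0: r=3*2+0=6, c=gr=0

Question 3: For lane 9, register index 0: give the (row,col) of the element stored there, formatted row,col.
lane 9: gid=2 (9/4), tid=1 (9%4)
i=0: r=1*2+0=2, c=gid=2

2,2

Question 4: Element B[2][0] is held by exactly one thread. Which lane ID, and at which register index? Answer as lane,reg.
1,0

c:0=>grp=0  r:2=>tig=1,lo=0
L=0*4+1=1  i=0=0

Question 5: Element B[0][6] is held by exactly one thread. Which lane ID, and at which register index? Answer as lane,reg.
24,0

c:6=>grp=6  r:0=>tig=0,lo=0
L=6*4+0=24  i=0=0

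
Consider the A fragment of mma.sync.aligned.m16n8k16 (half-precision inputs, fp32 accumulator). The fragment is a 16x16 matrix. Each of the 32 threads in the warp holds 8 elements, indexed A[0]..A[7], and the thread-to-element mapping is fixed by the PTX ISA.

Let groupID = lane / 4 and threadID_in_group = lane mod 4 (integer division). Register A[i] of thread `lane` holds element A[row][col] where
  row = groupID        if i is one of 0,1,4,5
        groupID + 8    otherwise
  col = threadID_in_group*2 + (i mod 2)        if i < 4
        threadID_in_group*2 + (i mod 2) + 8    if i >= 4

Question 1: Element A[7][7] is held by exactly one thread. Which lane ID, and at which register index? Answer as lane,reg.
31,1

r:7=>grp=7,rB=0  c:7=>cB=0,tig=3,lo=1
L=7*4+3=31  i=0*4+0*2+1=1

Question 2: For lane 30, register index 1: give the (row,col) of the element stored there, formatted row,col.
lane 30->30/4=7, 30 mod 4=2
i=1  r:7+0->7  c:2·2+1+0->5

7,5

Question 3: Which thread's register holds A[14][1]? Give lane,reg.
r=14⇒gr=6,Rb=1  c=1⇒Cb=0,th=0,odd=1
L=6*4+0=24  i=0*4+1*2+1=3

24,3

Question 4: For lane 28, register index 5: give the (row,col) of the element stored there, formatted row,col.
7,9

lane 28: grp=7 (28/4), tig=0 (28%4)
i=5: r=7+0=7, c=0*2+1+8=9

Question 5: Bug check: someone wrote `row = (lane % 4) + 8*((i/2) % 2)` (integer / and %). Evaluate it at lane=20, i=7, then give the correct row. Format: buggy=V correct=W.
buggy=8 correct=13

`(lane % 4) + 8*((i/2) % 2)`[20,7]->8
lane 20->20/4=5, 20 mod 4=0
i=7  r:5+8->13  c:2·0+1+8->9
row: 8 vs 13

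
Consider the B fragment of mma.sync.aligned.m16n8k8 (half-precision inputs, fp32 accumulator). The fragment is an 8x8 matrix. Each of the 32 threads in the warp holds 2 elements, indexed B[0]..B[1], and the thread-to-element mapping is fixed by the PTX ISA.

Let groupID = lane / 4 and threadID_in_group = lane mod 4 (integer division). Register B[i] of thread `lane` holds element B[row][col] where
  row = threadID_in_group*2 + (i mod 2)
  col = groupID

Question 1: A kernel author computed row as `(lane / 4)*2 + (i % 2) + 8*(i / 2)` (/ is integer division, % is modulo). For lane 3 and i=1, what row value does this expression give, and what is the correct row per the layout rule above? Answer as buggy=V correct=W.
buggy=1 correct=7

`(lane / 4)*2 + (i % 2) + 8*(i / 2)`[3,1]→1
L=3→G=3>>2=0, T=3&3=3
[1]→row 3·2+1=7  col G=0
row: 1 vs 7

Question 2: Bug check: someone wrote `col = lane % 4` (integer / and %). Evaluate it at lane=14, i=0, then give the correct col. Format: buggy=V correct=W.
buggy=2 correct=3

`lane % 4`[14,0]->2
lane 14: gid=3 (14/4), tid=2 (14%4)
i=0: r=2*2+0=4, c=gid=3
col: 2 vs 3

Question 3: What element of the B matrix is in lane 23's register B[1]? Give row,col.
23: g=5,t=3
[1] (3*2+1,5) = (7,5)

7,5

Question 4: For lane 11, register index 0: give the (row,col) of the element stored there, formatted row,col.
6,2

lane 11->11/4=2, 11 mod 4=3
i=0  r:2·3+0->6  c:2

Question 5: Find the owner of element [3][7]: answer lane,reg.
c=7⇒gr=7  r=3⇒th=1,odd=1
L=7*4+1=29  i=1=1

29,1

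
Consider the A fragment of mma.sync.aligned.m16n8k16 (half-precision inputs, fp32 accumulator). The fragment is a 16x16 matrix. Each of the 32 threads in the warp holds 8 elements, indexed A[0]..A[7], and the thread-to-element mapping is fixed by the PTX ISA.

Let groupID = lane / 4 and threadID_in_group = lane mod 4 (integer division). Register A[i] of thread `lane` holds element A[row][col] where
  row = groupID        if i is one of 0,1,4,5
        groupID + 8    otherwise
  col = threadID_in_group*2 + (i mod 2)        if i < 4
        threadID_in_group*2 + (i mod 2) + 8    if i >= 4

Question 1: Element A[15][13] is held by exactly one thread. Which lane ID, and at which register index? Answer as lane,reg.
30,7

r: 15->gid=7,r8=1  c: 13->c8=1,tid=2,i&1=1
L=7*4+2=30  i=1*4+1*2+1=7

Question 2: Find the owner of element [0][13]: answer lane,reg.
r=0→G=0,rhi=0  c=13→chi=1,T=2,p=1
L=0*4+2=2  i=1*4+0*2+1=5

2,5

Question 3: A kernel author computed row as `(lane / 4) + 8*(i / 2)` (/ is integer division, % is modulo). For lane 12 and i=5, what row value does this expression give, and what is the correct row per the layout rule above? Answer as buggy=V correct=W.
buggy=19 correct=3

`(lane / 4) + 8*(i / 2)`[12,5]=>19
12: grp=3,tig=0
[5] (3+0,0*2+1+8) = (3,9)
row: 19 vs 3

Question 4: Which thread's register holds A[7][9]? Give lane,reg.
r: 7->gid=7,r8=0  c: 9->c8=1,tid=0,i&1=1
L=7*4+0=28  i=1*4+0*2+1=5

28,5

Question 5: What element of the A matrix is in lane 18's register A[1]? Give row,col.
4,5

18: gid=4,tid=2
[1] (4+0,2*2+1+0) = (4,5)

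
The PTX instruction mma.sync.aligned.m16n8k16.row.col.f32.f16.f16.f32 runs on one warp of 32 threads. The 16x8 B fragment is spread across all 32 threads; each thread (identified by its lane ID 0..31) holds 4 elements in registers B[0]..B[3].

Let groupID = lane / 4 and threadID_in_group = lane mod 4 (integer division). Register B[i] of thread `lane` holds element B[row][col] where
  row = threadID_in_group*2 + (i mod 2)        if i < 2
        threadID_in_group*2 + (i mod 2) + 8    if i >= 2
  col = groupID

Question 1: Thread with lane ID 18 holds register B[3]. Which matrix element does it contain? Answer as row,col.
18: gr=4,th=2
[3] (2*2+1+8,4) = (13,4)

13,4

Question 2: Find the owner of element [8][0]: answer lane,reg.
0,2

c=0⇒gr=0  r=8⇒Rb=1,th=0,odd=0
L=0*4+0=0  i=1*2+0=2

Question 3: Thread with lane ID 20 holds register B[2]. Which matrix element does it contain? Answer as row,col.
8,5

L=20⇒gr=20>>2=5, th=20&3=0
[2]⇒row 0·2+0+8=8  col gr=5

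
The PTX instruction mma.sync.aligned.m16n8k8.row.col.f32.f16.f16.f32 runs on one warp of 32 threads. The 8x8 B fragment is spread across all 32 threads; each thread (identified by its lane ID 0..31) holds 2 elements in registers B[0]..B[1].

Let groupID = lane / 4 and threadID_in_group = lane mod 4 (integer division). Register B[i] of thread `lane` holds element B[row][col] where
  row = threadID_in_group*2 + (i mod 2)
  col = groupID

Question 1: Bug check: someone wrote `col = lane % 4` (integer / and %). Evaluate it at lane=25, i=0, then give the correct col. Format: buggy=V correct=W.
buggy=1 correct=6

`lane % 4`[25,0]→1
L=25→G=25>>2=6, T=25&3=1
[0]→row 1·2+0=2  col G=6
col: 1 vs 6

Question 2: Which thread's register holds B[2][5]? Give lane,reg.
c=5⇒gr=5  r=2⇒th=1,odd=0
L=5*4+1=21  i=0=0

21,0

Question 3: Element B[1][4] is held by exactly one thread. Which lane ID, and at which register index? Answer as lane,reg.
16,1

c: 4->gid=4  r: 1->tid=0,i&1=1
L=4*4+0=16  i=1=1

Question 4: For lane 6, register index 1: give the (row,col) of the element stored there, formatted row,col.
L=6→G=6>>2=1, T=6&3=2
[1]→row 2·2+1=5  col G=1

5,1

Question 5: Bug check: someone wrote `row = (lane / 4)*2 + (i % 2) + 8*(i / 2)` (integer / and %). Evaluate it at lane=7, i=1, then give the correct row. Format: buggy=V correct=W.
`(lane / 4)*2 + (i % 2) + 8*(i / 2)`[7,1]→3
lane 7: G=1 (7/4), T=3 (7%4)
i=1: r=3*2+1=7, c=G=1
row: 3 vs 7

buggy=3 correct=7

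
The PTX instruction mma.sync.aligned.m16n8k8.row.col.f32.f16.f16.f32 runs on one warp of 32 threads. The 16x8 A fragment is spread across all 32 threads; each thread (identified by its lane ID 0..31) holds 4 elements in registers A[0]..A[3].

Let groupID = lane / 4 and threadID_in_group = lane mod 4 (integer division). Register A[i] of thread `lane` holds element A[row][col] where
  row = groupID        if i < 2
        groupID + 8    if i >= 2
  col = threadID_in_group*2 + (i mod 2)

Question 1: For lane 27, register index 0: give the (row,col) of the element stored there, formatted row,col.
6,6

L=27=>grp=27>>2=6, tig=27&3=3
[0]=>row 6+0=6  col 3·2+0=6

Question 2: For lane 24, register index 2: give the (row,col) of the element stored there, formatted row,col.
14,0

lane 24: G=6 (24/4), T=0 (24%4)
i=2: r=6+8=14, c=0*2+0=0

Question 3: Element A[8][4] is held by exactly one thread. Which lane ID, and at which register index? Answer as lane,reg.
r=8→G=0,rhi=1  c=4→T=2,p=0
L=0*4+2=2  i=1*2+0=2

2,2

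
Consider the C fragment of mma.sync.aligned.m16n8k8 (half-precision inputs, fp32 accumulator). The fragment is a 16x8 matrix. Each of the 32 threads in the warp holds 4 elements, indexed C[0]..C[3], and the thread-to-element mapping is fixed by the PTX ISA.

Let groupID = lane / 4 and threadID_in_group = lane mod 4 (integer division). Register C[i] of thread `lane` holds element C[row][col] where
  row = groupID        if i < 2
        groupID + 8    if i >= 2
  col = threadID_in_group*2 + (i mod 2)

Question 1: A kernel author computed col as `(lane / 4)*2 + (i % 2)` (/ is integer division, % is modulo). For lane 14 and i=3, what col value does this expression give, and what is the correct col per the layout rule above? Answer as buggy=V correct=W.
buggy=7 correct=5

`(lane / 4)*2 + (i % 2)`[14,3]→7
L=14→G=14>>2=3, T=14&3=2
[3]→row 3+8=11  col 2·2+1=5
col: 7 vs 5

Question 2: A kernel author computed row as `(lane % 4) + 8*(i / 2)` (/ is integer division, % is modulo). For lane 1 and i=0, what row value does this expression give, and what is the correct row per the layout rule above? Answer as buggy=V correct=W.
`(lane % 4) + 8*(i / 2)`[1,0]=>1
lane 1=>1/4=0, 1 mod 4=1
i=0  r:0+0=>0  c:2·1+0=>2
row: 1 vs 0

buggy=1 correct=0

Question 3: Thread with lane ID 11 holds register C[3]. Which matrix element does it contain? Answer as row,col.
11: G=2,T=3
[3] (2+8,3*2+1) = (10,7)

10,7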